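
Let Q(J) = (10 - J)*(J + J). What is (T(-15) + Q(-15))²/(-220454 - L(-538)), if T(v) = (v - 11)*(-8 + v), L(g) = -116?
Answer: -11552/110169 ≈ -0.10486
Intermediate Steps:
Q(J) = 2*J*(10 - J) (Q(J) = (10 - J)*(2*J) = 2*J*(10 - J))
T(v) = (-11 + v)*(-8 + v)
(T(-15) + Q(-15))²/(-220454 - L(-538)) = ((88 + (-15)² - 19*(-15)) + 2*(-15)*(10 - 1*(-15)))²/(-220454 - 1*(-116)) = ((88 + 225 + 285) + 2*(-15)*(10 + 15))²/(-220454 + 116) = (598 + 2*(-15)*25)²/(-220338) = (598 - 750)²*(-1/220338) = (-152)²*(-1/220338) = 23104*(-1/220338) = -11552/110169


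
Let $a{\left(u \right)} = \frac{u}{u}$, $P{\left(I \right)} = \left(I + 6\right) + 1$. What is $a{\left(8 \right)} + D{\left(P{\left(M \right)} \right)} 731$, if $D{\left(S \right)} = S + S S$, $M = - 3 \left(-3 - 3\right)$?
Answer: $475151$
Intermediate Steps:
$M = 18$ ($M = \left(-3\right) \left(-6\right) = 18$)
$P{\left(I \right)} = 7 + I$ ($P{\left(I \right)} = \left(6 + I\right) + 1 = 7 + I$)
$a{\left(u \right)} = 1$
$D{\left(S \right)} = S + S^{2}$
$a{\left(8 \right)} + D{\left(P{\left(M \right)} \right)} 731 = 1 + \left(7 + 18\right) \left(1 + \left(7 + 18\right)\right) 731 = 1 + 25 \left(1 + 25\right) 731 = 1 + 25 \cdot 26 \cdot 731 = 1 + 650 \cdot 731 = 1 + 475150 = 475151$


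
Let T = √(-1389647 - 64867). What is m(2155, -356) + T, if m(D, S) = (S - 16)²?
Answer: 138384 + I*√1454514 ≈ 1.3838e+5 + 1206.0*I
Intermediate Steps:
T = I*√1454514 (T = √(-1454514) = I*√1454514 ≈ 1206.0*I)
m(D, S) = (-16 + S)²
m(2155, -356) + T = (-16 - 356)² + I*√1454514 = (-372)² + I*√1454514 = 138384 + I*√1454514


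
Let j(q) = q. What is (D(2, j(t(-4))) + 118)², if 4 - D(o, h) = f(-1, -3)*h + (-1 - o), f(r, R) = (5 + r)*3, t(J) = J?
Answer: 29929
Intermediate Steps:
f(r, R) = 15 + 3*r
D(o, h) = 5 + o - 12*h (D(o, h) = 4 - ((15 + 3*(-1))*h + (-1 - o)) = 4 - ((15 - 3)*h + (-1 - o)) = 4 - (12*h + (-1 - o)) = 4 - (-1 - o + 12*h) = 4 + (1 + o - 12*h) = 5 + o - 12*h)
(D(2, j(t(-4))) + 118)² = ((5 + 2 - 12*(-4)) + 118)² = ((5 + 2 + 48) + 118)² = (55 + 118)² = 173² = 29929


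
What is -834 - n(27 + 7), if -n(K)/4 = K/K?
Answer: -830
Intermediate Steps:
n(K) = -4 (n(K) = -4*K/K = -4*1 = -4)
-834 - n(27 + 7) = -834 - 1*(-4) = -834 + 4 = -830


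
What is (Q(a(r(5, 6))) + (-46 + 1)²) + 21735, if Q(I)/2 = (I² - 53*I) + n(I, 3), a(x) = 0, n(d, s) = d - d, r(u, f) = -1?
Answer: 23760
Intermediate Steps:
n(d, s) = 0
Q(I) = -106*I + 2*I² (Q(I) = 2*((I² - 53*I) + 0) = 2*(I² - 53*I) = -106*I + 2*I²)
(Q(a(r(5, 6))) + (-46 + 1)²) + 21735 = (2*0*(-53 + 0) + (-46 + 1)²) + 21735 = (2*0*(-53) + (-45)²) + 21735 = (0 + 2025) + 21735 = 2025 + 21735 = 23760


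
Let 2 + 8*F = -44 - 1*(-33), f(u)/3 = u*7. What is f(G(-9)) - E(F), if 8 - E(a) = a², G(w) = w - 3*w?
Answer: 23849/64 ≈ 372.64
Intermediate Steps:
G(w) = -2*w
f(u) = 21*u (f(u) = 3*(u*7) = 3*(7*u) = 21*u)
F = -13/8 (F = -¼ + (-44 - 1*(-33))/8 = -¼ + (-44 + 33)/8 = -¼ + (⅛)*(-11) = -¼ - 11/8 = -13/8 ≈ -1.6250)
E(a) = 8 - a²
f(G(-9)) - E(F) = 21*(-2*(-9)) - (8 - (-13/8)²) = 21*18 - (8 - 1*169/64) = 378 - (8 - 169/64) = 378 - 1*343/64 = 378 - 343/64 = 23849/64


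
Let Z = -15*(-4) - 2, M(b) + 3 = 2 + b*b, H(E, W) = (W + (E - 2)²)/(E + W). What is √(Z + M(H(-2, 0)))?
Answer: 11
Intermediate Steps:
H(E, W) = (W + (-2 + E)²)/(E + W)
M(b) = -1 + b² (M(b) = -3 + (2 + b*b) = -3 + (2 + b²) = -1 + b²)
Z = 58 (Z = 60 - 2 = 58)
√(Z + M(H(-2, 0))) = √(58 + (-1 + ((0 + (-2 - 2)²)/(-2 + 0))²)) = √(58 + (-1 + ((0 + (-4)²)/(-2))²)) = √(58 + (-1 + (-(0 + 16)/2)²)) = √(58 + (-1 + (-½*16)²)) = √(58 + (-1 + (-8)²)) = √(58 + (-1 + 64)) = √(58 + 63) = √121 = 11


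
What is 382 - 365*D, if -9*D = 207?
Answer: 8777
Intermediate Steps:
D = -23 (D = -⅑*207 = -23)
382 - 365*D = 382 - 365*(-23) = 382 + 8395 = 8777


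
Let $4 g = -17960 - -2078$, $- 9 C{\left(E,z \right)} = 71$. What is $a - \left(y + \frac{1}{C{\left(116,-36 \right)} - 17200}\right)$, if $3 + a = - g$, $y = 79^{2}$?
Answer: $- \frac{704198419}{309742} \approx -2273.5$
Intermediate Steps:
$C{\left(E,z \right)} = - \frac{71}{9}$ ($C{\left(E,z \right)} = \left(- \frac{1}{9}\right) 71 = - \frac{71}{9}$)
$y = 6241$
$g = - \frac{7941}{2}$ ($g = \frac{-17960 - -2078}{4} = \frac{-17960 + 2078}{4} = \frac{1}{4} \left(-15882\right) = - \frac{7941}{2} \approx -3970.5$)
$a = \frac{7935}{2}$ ($a = -3 - - \frac{7941}{2} = -3 + \frac{7941}{2} = \frac{7935}{2} \approx 3967.5$)
$a - \left(y + \frac{1}{C{\left(116,-36 \right)} - 17200}\right) = \frac{7935}{2} - \left(6241 + \frac{1}{- \frac{71}{9} - 17200}\right) = \frac{7935}{2} - \left(6241 + \frac{1}{- \frac{154871}{9}}\right) = \frac{7935}{2} - \left(6241 - \frac{9}{154871}\right) = \frac{7935}{2} - \frac{966549902}{154871} = - \frac{704198419}{309742}$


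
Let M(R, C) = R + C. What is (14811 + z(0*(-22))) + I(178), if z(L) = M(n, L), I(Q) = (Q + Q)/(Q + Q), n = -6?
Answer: 14806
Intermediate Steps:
I(Q) = 1 (I(Q) = (2*Q)/((2*Q)) = (2*Q)*(1/(2*Q)) = 1)
M(R, C) = C + R
z(L) = -6 + L (z(L) = L - 6 = -6 + L)
(14811 + z(0*(-22))) + I(178) = (14811 + (-6 + 0*(-22))) + 1 = (14811 + (-6 + 0)) + 1 = (14811 - 6) + 1 = 14805 + 1 = 14806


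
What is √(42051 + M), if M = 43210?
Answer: √85261 ≈ 291.99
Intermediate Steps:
√(42051 + M) = √(42051 + 43210) = √85261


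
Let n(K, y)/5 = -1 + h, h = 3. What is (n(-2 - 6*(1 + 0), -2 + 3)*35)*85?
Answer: 29750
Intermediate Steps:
n(K, y) = 10 (n(K, y) = 5*(-1 + 3) = 5*2 = 10)
(n(-2 - 6*(1 + 0), -2 + 3)*35)*85 = (10*35)*85 = 350*85 = 29750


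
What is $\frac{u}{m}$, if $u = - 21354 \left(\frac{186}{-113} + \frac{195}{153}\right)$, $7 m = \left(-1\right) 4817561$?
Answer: $- \frac{15239638}{1322076383} \approx -0.011527$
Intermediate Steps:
$m = -688223$ ($m = \frac{\left(-1\right) 4817561}{7} = \frac{1}{7} \left(-4817561\right) = -688223$)
$u = \frac{15239638}{1921}$ ($u = - 21354 \left(186 \left(- \frac{1}{113}\right) + 195 \cdot \frac{1}{153}\right) = - 21354 \left(- \frac{186}{113} + \frac{65}{51}\right) = \left(-21354\right) \left(- \frac{2141}{5763}\right) = \frac{15239638}{1921} \approx 7933.2$)
$\frac{u}{m} = \frac{15239638}{1921 \left(-688223\right)} = \frac{15239638}{1921} \left(- \frac{1}{688223}\right) = - \frac{15239638}{1322076383}$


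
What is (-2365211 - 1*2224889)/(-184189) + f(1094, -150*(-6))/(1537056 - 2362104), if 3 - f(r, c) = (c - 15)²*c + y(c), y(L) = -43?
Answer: 66811165462303/75982383036 ≈ 879.30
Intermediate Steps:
f(r, c) = 46 - c*(-15 + c)² (f(r, c) = 3 - ((c - 15)²*c - 43) = 3 - ((-15 + c)²*c - 43) = 3 - (c*(-15 + c)² - 43) = 3 - (-43 + c*(-15 + c)²) = 3 + (43 - c*(-15 + c)²) = 46 - c*(-15 + c)²)
(-2365211 - 1*2224889)/(-184189) + f(1094, -150*(-6))/(1537056 - 2362104) = (-2365211 - 1*2224889)/(-184189) + (46 - (-150*(-6))*(-15 - 150*(-6))²)/(1537056 - 2362104) = (-2365211 - 2224889)*(-1/184189) + (46 - 1*900*(-15 + 900)²)/(-825048) = -4590100*(-1/184189) + (46 - 1*900*885²)*(-1/825048) = 4590100/184189 + (46 - 1*900*783225)*(-1/825048) = 4590100/184189 + (46 - 704902500)*(-1/825048) = 4590100/184189 - 704902454*(-1/825048) = 4590100/184189 + 352451227/412524 = 66811165462303/75982383036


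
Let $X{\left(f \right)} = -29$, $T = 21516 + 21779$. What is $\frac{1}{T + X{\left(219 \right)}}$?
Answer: $\frac{1}{43266} \approx 2.3113 \cdot 10^{-5}$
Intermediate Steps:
$T = 43295$
$\frac{1}{T + X{\left(219 \right)}} = \frac{1}{43295 - 29} = \frac{1}{43266}$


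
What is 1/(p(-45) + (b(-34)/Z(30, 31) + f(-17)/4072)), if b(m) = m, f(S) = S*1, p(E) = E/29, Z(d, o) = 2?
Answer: -118088/2191229 ≈ -0.053891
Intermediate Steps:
p(E) = E/29 (p(E) = E*(1/29) = E/29)
f(S) = S
1/(p(-45) + (b(-34)/Z(30, 31) + f(-17)/4072)) = 1/((1/29)*(-45) + (-34/2 - 17/4072)) = 1/(-45/29 + (-34*½ - 17*1/4072)) = 1/(-45/29 + (-17 - 17/4072)) = 1/(-45/29 - 69241/4072) = 1/(-2191229/118088) = -118088/2191229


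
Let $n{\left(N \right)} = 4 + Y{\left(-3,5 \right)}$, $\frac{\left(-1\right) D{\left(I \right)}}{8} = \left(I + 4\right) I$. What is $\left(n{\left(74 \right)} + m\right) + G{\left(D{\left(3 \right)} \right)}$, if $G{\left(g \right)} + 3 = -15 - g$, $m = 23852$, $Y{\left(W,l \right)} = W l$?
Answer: $23991$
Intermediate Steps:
$D{\left(I \right)} = - 8 I \left(4 + I\right)$ ($D{\left(I \right)} = - 8 \left(I + 4\right) I = - 8 \left(4 + I\right) I = - 8 I \left(4 + I\right)$)
$G{\left(g \right)} = -18 - g$ ($G{\left(g \right)} = -3 - \left(15 + g\right) = -18 - g$)
$n{\left(N \right)} = -11$ ($n{\left(N \right)} = 4 - 15 = -11$)
$\left(n{\left(74 \right)} + m\right) + G{\left(D{\left(3 \right)} \right)} = \left(-11 + 23852\right) - \left(18 - 24 \left(4 + 3\right)\right) = 23841 - \left(18 - 24 \cdot 7\right) = 23841 - -150 = 23841 + \left(-18 + 168\right) = 23841 + 150 = 23991$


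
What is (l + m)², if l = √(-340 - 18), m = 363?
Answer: (363 + I*√358)² ≈ 1.3141e+5 + 13737.0*I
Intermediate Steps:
l = I*√358 (l = √(-358) = I*√358 ≈ 18.921*I)
(l + m)² = (I*√358 + 363)² = (363 + I*√358)²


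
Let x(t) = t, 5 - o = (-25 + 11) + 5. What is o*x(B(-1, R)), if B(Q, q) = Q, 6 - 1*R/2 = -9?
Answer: -14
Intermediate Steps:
R = 30 (R = 12 - 2*(-9) = 12 + 18 = 30)
o = 14 (o = 5 - ((-25 + 11) + 5) = 5 - (-14 + 5) = 5 - 1*(-9) = 5 + 9 = 14)
o*x(B(-1, R)) = 14*(-1) = -14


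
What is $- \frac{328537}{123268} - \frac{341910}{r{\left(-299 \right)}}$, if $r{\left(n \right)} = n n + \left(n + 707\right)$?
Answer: $- \frac{71652141313}{11070575812} \approx -6.4723$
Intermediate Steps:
$r{\left(n \right)} = 707 + n + n^{2}$ ($r{\left(n \right)} = n^{2} + \left(707 + n\right) = 707 + n + n^{2}$)
$- \frac{328537}{123268} - \frac{341910}{r{\left(-299 \right)}} = - \frac{328537}{123268} - \frac{341910}{707 - 299 + \left(-299\right)^{2}} = \left(-328537\right) \frac{1}{123268} - \frac{341910}{707 - 299 + 89401} = - \frac{328537}{123268} - \frac{341910}{89809} = - \frac{71652141313}{11070575812}$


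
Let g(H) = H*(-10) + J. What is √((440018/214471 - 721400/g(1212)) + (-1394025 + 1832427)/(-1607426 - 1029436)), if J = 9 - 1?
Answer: 7*√25536407898307656980831308322/142702178503838 ≈ 7.8388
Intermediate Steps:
J = 8
g(H) = 8 - 10*H (g(H) = H*(-10) + 8 = -10*H + 8 = 8 - 10*H)
√((440018/214471 - 721400/g(1212)) + (-1394025 + 1832427)/(-1607426 - 1029436)) = √((440018/214471 - 721400/(8 - 10*1212)) + (-1394025 + 1832427)/(-1607426 - 1029436)) = √((440018*(1/214471) - 721400/(8 - 12120)) + 438402/(-2636862)) = √((440018/214471 - 721400/(-12112)) + 438402*(-1/2636862)) = √((440018/214471 - 721400*(-1/12112)) - 73067/439477) = √((440018/214471 + 90175/1514) - 73067/439477) = √(20006109677/324709094 - 73067/439477) = √(8768499543147631/142702178503838) = 7*√25536407898307656980831308322/142702178503838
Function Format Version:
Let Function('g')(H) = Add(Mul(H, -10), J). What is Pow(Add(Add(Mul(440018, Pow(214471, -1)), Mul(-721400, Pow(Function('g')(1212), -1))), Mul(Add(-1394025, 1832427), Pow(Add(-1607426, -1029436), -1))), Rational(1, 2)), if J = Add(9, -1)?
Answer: Mul(Rational(7, 142702178503838), Pow(25536407898307656980831308322, Rational(1, 2))) ≈ 7.8388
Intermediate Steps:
J = 8
Function('g')(H) = Add(8, Mul(-10, H)) (Function('g')(H) = Add(Mul(H, -10), 8) = Add(Mul(-10, H), 8) = Add(8, Mul(-10, H)))
Pow(Add(Add(Mul(440018, Pow(214471, -1)), Mul(-721400, Pow(Function('g')(1212), -1))), Mul(Add(-1394025, 1832427), Pow(Add(-1607426, -1029436), -1))), Rational(1, 2)) = Pow(Add(Add(Mul(440018, Pow(214471, -1)), Mul(-721400, Pow(Add(8, Mul(-10, 1212)), -1))), Mul(Add(-1394025, 1832427), Pow(Add(-1607426, -1029436), -1))), Rational(1, 2)) = Pow(Add(Add(Mul(440018, Rational(1, 214471)), Mul(-721400, Pow(Add(8, -12120), -1))), Mul(438402, Pow(-2636862, -1))), Rational(1, 2)) = Pow(Add(Add(Rational(440018, 214471), Mul(-721400, Pow(-12112, -1))), Mul(438402, Rational(-1, 2636862))), Rational(1, 2)) = Pow(Add(Add(Rational(440018, 214471), Mul(-721400, Rational(-1, 12112))), Rational(-73067, 439477)), Rational(1, 2)) = Pow(Add(Add(Rational(440018, 214471), Rational(90175, 1514)), Rational(-73067, 439477)), Rational(1, 2)) = Pow(Add(Rational(20006109677, 324709094), Rational(-73067, 439477)), Rational(1, 2)) = Pow(Rational(8768499543147631, 142702178503838), Rational(1, 2)) = Mul(Rational(7, 142702178503838), Pow(25536407898307656980831308322, Rational(1, 2)))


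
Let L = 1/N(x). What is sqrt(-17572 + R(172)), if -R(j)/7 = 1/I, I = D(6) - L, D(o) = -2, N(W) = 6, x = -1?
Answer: I*sqrt(2969122)/13 ≈ 132.55*I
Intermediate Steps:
L = 1/6 ≈ 0.16667
I = -13/6 (I = -2 - 1*1/6 = -2 - 1/6 = -13/6 ≈ -2.1667)
R(j) = 42/13 (R(j) = -7/(-13/6) = -7*(-6/13) = 42/13)
sqrt(-17572 + R(172)) = sqrt(-17572 + 42/13) = sqrt(-228394/13) = I*sqrt(2969122)/13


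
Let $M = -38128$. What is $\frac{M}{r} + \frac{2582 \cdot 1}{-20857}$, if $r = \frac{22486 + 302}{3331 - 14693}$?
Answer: $\frac{2258852284834}{118822329} \approx 19010.0$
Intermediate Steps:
$r = - \frac{11394}{5681}$ ($r = \frac{22788}{-11362} = 22788 \left(- \frac{1}{11362}\right) = - \frac{11394}{5681} \approx -2.0056$)
$\frac{M}{r} + \frac{2582 \cdot 1}{-20857} = - \frac{38128}{- \frac{11394}{5681}} + \frac{2582 \cdot 1}{-20857} = \left(-38128\right) \left(- \frac{5681}{11394}\right) + 2582 \left(- \frac{1}{20857}\right) = \frac{108302584}{5697} - \frac{2582}{20857} = \frac{2258852284834}{118822329}$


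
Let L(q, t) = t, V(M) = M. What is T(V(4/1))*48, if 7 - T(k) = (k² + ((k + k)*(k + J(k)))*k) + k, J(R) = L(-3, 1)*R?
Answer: -12912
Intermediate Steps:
J(R) = R (J(R) = 1*R = R)
T(k) = 7 - k - k² - 4*k³ (T(k) = 7 - ((k² + ((k + k)*(k + k))*k) + k) = 7 - ((k² + ((2*k)*(2*k))*k) + k) = 7 - ((k² + (4*k²)*k) + k) = 7 - ((k² + 4*k³) + k) = 7 - (k + k² + 4*k³) = 7 + (-k - k² - 4*k³) = 7 - k - k² - 4*k³)
T(V(4/1))*48 = (7 - 4/1 - (4/1)² - 4*(4/1)³)*48 = (7 - 4 - (4*1)² - 4*(4*1)³)*48 = (7 - 1*4 - 1*4² - 4*4³)*48 = (7 - 4 - 1*16 - 4*64)*48 = (7 - 4 - 16 - 256)*48 = -269*48 = -12912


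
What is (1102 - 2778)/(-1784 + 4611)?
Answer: -1676/2827 ≈ -0.59285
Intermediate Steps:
(1102 - 2778)/(-1784 + 4611) = -1676/2827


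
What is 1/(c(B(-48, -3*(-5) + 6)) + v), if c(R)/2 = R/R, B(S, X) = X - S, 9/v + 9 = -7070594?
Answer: 7070603/14141197 ≈ 0.50000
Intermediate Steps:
v = -9/7070603 (v = 9/(-9 - 7070594) = 9/(-7070603) = 9*(-1/7070603) = -9/7070603 ≈ -1.2729e-6)
c(R) = 2 (c(R) = 2*(R/R) = 2*1 = 2)
1/(c(B(-48, -3*(-5) + 6)) + v) = 1/(2 - 9/7070603) = 1/(14141197/7070603) = 7070603/14141197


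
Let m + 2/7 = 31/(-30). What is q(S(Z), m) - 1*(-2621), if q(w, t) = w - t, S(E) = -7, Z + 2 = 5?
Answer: 549217/210 ≈ 2615.3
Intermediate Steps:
Z = 3 (Z = -2 + 5 = 3)
m = -277/210 (m = -2/7 + 31/(-30) = -2/7 + 31*(-1/30) = -2/7 - 31/30 = -277/210 ≈ -1.3190)
q(S(Z), m) - 1*(-2621) = (-7 - 1*(-277/210)) - 1*(-2621) = (-7 + 277/210) + 2621 = -1193/210 + 2621 = 549217/210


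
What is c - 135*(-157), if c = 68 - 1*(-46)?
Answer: 21309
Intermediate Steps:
c = 114 (c = 68 + 46 = 114)
c - 135*(-157) = 114 - 135*(-157) = 114 + 21195 = 21309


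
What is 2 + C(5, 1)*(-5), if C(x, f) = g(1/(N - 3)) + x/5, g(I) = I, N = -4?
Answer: -16/7 ≈ -2.2857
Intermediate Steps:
C(x, f) = -1/7 + x/5 (C(x, f) = 1/(-4 - 3) + x/5 = 1/(-7) + x*(1/5) = -1/7 + x/5)
2 + C(5, 1)*(-5) = 2 + (-1/7 + (1/5)*5)*(-5) = 2 + (-1/7 + 1)*(-5) = 2 + (6/7)*(-5) = 2 - 30/7 = -16/7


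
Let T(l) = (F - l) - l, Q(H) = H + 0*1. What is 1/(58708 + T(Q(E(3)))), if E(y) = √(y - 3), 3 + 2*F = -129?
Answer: 1/58642 ≈ 1.7053e-5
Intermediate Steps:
F = -66 (F = -3/2 + (½)*(-129) = -3/2 - 129/2 = -66)
E(y) = √(-3 + y)
Q(H) = H (Q(H) = H + 0 = H)
T(l) = -66 - 2*l (T(l) = (-66 - l) - l = -66 - 2*l)
1/(58708 + T(Q(E(3)))) = 1/(58708 + (-66 - 2*√(-3 + 3))) = 1/(58708 + (-66 - 2*√0)) = 1/(58708 + (-66 - 2*0)) = 1/(58708 + (-66 + 0)) = 1/(58708 - 66) = 1/58642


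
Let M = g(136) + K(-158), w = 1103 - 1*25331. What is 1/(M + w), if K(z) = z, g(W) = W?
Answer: -1/24250 ≈ -4.1237e-5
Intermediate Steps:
w = -24228 (w = 1103 - 25331 = -24228)
M = -22 (M = 136 - 158 = -22)
1/(M + w) = 1/(-22 - 24228) = 1/(-24250) = -1/24250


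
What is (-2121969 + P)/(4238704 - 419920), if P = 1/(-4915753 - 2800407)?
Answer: -16373452319041/29466348349440 ≈ -0.55567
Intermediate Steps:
P = -1/7716160 (P = 1/(-7716160) = -1/7716160 ≈ -1.2960e-7)
(-2121969 + P)/(4238704 - 419920) = (-2121969 - 1/7716160)/(4238704 - 419920) = -16373452319041/7716160/3818784 = -16373452319041/7716160*1/3818784 = -16373452319041/29466348349440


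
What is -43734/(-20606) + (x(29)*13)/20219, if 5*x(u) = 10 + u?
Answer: 2215867986/1041581785 ≈ 2.1274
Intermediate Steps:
x(u) = 2 + u/5 (x(u) = (10 + u)/5 = 2 + u/5)
-43734/(-20606) + (x(29)*13)/20219 = -43734/(-20606) + ((2 + (⅕)*29)*13)/20219 = -43734*(-1/20606) + ((2 + 29/5)*13)*(1/20219) = 21867/10303 + ((39/5)*13)*(1/20219) = 21867/10303 + (507/5)*(1/20219) = 21867/10303 + 507/101095 = 2215867986/1041581785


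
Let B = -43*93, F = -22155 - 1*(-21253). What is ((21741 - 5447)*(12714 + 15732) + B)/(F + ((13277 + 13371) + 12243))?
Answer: 154498375/12663 ≈ 12201.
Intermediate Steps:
F = -902 (F = -22155 + 21253 = -902)
B = -3999
((21741 - 5447)*(12714 + 15732) + B)/(F + ((13277 + 13371) + 12243)) = ((21741 - 5447)*(12714 + 15732) - 3999)/(-902 + ((13277 + 13371) + 12243)) = (16294*28446 - 3999)/(-902 + (26648 + 12243)) = (463499124 - 3999)/(-902 + 38891) = 463495125/37989 = 463495125*(1/37989) = 154498375/12663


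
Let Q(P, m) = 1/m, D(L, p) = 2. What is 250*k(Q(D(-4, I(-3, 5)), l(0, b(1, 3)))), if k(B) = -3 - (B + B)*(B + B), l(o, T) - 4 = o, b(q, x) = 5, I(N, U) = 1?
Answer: -1625/2 ≈ -812.50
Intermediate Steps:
l(o, T) = 4 + o
k(B) = -3 - 4*B² (k(B) = -3 - 2*B*2*B = -3 - 4*B²)
250*k(Q(D(-4, I(-3, 5)), l(0, b(1, 3)))) = 250*(-3 - 4/(4 + 0)²) = 250*(-3 - 4*(1/4)²) = 250*(-3 - 4*(¼)²) = 250*(-3 - 4*1/16) = 250*(-3 - ¼) = 250*(-13/4) = -1625/2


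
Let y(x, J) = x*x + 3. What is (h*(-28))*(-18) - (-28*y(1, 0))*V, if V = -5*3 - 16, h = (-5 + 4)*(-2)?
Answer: -2464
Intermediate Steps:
h = 2 (h = -1*(-2) = 2)
y(x, J) = 3 + x² (y(x, J) = x² + 3 = 3 + x²)
V = -31 (V = -15 - 16 = -31)
(h*(-28))*(-18) - (-28*y(1, 0))*V = (2*(-28))*(-18) - (-28*(3 + 1²))*(-31) = -56*(-18) - (-28*(3 + 1))*(-31) = 1008 - (-28*4)*(-31) = 1008 - (-112)*(-31) = 1008 - 1*3472 = 1008 - 3472 = -2464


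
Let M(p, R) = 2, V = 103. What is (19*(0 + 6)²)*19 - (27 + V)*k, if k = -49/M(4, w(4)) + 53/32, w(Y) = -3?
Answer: 255451/16 ≈ 15966.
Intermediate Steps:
k = -731/32 (k = -49/2 + 53/32 = -731/32 ≈ -22.844)
(19*(0 + 6)²)*19 - (27 + V)*k = (19*(0 + 6)²)*19 - (27 + 103)*(-731)/32 = (19*6²)*19 - 130*(-731)/32 = (19*36)*19 - 1*(-47515/16) = 684*19 + 47515/16 = 12996 + 47515/16 = 255451/16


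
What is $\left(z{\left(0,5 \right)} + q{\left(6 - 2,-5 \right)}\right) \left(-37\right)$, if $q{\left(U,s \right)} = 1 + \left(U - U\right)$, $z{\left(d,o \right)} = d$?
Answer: $-37$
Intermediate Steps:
$q{\left(U,s \right)} = 1$ ($q{\left(U,s \right)} = 1 + 0 = 1$)
$\left(z{\left(0,5 \right)} + q{\left(6 - 2,-5 \right)}\right) \left(-37\right) = \left(0 + 1\right) \left(-37\right) = 1 \left(-37\right) = -37$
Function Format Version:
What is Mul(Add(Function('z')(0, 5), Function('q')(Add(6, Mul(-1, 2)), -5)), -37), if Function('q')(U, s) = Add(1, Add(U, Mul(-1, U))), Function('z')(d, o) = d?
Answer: -37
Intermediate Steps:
Function('q')(U, s) = 1 (Function('q')(U, s) = Add(1, 0) = 1)
Mul(Add(Function('z')(0, 5), Function('q')(Add(6, Mul(-1, 2)), -5)), -37) = Mul(Add(0, 1), -37) = Mul(1, -37) = -37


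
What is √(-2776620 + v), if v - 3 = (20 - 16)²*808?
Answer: I*√2763689 ≈ 1662.4*I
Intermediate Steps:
v = 12931 (v = 3 + (20 - 16)²*808 = 3 + 4²*808 = 3 + 16*808 = 3 + 12928 = 12931)
√(-2776620 + v) = √(-2776620 + 12931) = √(-2763689) = I*√2763689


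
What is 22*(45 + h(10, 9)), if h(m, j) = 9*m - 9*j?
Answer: 1188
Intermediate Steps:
h(m, j) = -9*j + 9*m
22*(45 + h(10, 9)) = 22*(45 + (-9*9 + 9*10)) = 22*(45 + (-81 + 90)) = 22*(45 + 9) = 22*54 = 1188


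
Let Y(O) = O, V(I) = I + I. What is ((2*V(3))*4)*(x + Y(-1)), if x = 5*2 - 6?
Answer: 144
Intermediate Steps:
V(I) = 2*I
x = 4 (x = 10 - 6 = 4)
((2*V(3))*4)*(x + Y(-1)) = ((2*(2*3))*4)*(4 - 1) = ((2*6)*4)*3 = (12*4)*3 = 48*3 = 144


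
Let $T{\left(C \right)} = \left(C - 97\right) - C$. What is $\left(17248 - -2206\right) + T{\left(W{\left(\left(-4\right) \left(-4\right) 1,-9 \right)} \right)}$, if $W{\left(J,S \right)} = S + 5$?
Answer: $19357$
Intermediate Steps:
$W{\left(J,S \right)} = 5 + S$
$T{\left(C \right)} = -97$ ($T{\left(C \right)} = \left(-97 + C\right) - C = -97$)
$\left(17248 - -2206\right) + T{\left(W{\left(\left(-4\right) \left(-4\right) 1,-9 \right)} \right)} = \left(17248 - -2206\right) - 97 = \left(17248 + 2206\right) - 97 = 19454 - 97 = 19357$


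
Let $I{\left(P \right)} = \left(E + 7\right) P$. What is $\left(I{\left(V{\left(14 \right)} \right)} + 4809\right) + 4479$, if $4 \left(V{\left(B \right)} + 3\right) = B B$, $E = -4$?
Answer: $9426$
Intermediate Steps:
$V{\left(B \right)} = -3 + \frac{B^{2}}{4}$ ($V{\left(B \right)} = -3 + \frac{B B}{4} = -3 + \frac{B^{2}}{4}$)
$I{\left(P \right)} = 3 P$ ($I{\left(P \right)} = \left(-4 + 7\right) P = 3 P$)
$\left(I{\left(V{\left(14 \right)} \right)} + 4809\right) + 4479 = \left(3 \left(-3 + \frac{14^{2}}{4}\right) + 4809\right) + 4479 = \left(3 \left(-3 + \frac{1}{4} \cdot 196\right) + 4809\right) + 4479 = \left(3 \left(-3 + 49\right) + 4809\right) + 4479 = \left(3 \cdot 46 + 4809\right) + 4479 = \left(138 + 4809\right) + 4479 = 4947 + 4479 = 9426$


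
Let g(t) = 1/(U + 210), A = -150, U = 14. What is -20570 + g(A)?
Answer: -4607679/224 ≈ -20570.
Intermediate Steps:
g(t) = 1/224 (g(t) = 1/(14 + 210) = 1/224)
-20570 + g(A) = -20570 + 1/224 = -4607679/224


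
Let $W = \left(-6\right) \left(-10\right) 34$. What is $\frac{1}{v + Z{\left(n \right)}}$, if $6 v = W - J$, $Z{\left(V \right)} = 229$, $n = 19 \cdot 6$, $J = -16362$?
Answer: $\frac{1}{3296} \approx 0.0003034$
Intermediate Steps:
$W = 2040$ ($W = 60 \cdot 34 = 2040$)
$n = 114$
$v = 3067$ ($v = \frac{2040 - -16362}{6} = \frac{2040 + 16362}{6} = \frac{1}{6} \cdot 18402 = 3067$)
$\frac{1}{v + Z{\left(n \right)}} = \frac{1}{3067 + 229} = \frac{1}{3296}$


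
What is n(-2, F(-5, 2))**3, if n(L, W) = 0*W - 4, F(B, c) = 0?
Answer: -64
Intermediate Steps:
n(L, W) = -4 (n(L, W) = 0 - 4 = -4)
n(-2, F(-5, 2))**3 = (-4)**3 = -64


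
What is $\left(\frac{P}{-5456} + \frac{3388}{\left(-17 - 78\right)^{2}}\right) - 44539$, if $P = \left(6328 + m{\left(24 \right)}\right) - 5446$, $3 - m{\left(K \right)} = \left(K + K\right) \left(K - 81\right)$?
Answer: $- \frac{2193132370197}{49240400} \approx -44539.0$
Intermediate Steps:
$m{\left(K \right)} = 3 - 2 K \left(-81 + K\right)$ ($m{\left(K \right)} = 3 - \left(K + K\right) \left(K - 81\right) = 3 - 2 K \left(-81 + K\right)$)
$P = 3621$ ($P = \left(6328 + \left(3 - 2 \cdot 24^{2} + 162 \cdot 24\right)\right) - 5446 = \left(6328 + \left(3 - 1152 + 3888\right)\right) - 5446 = \left(6328 + 2739\right) - 5446 = 9067 - 5446 = 3621$)
$\left(\frac{P}{-5456} + \frac{3388}{\left(-17 - 78\right)^{2}}\right) - 44539 = \left(\frac{3621}{-5456} + \frac{3388}{\left(-17 - 78\right)^{2}}\right) - 44539 = \left(3621 \left(- \frac{1}{5456}\right) + \frac{3388}{\left(-95\right)^{2}}\right) - 44539 = \left(- \frac{3621}{5456} + \frac{3388}{9025}\right) - 44539 = - \frac{14194597}{49240400} - 44539 = - \frac{2193132370197}{49240400}$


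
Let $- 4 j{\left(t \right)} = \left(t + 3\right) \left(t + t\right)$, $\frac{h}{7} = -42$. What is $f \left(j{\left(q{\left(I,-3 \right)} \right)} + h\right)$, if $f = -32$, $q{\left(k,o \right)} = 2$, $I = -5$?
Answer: $9568$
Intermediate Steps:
$h = -294$ ($h = 7 \left(-42\right) = -294$)
$j{\left(t \right)} = - \frac{t \left(3 + t\right)}{2}$ ($j{\left(t \right)} = - \frac{\left(t + 3\right) \left(t + t\right)}{4} = - \frac{\left(3 + t\right) 2 t}{4} = - \frac{2 t \left(3 + t\right)}{4} = - \frac{t \left(3 + t\right)}{2}$)
$f \left(j{\left(q{\left(I,-3 \right)} \right)} + h\right) = - 32 \left(\left(- \frac{1}{2}\right) 2 \left(3 + 2\right) - 294\right) = - 32 \left(\left(- \frac{1}{2}\right) 2 \cdot 5 - 294\right) = - 32 \left(-5 - 294\right) = \left(-32\right) \left(-299\right) = 9568$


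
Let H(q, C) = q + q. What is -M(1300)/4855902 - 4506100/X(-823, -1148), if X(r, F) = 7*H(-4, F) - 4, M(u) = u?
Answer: 60781055345/809317 ≈ 75102.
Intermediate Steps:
H(q, C) = 2*q
X(r, F) = -60 (X(r, F) = 7*(2*(-4)) - 4 = 7*(-8) - 4 = -56 - 4 = -60)
-M(1300)/4855902 - 4506100/X(-823, -1148) = -1*1300/4855902 - 4506100/(-60) = -1300*1/4855902 - 4506100*(-1/60) = -650/2427951 + 225305/3 = 60781055345/809317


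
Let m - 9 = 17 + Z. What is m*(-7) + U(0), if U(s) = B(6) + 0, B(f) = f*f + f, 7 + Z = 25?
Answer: -266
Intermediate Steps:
Z = 18 (Z = -7 + 25 = 18)
B(f) = f + f**2 (B(f) = f**2 + f = f + f**2)
U(s) = 42 (U(s) = 6*(1 + 6) + 0 = 6*7 + 0 = 42 + 0 = 42)
m = 44 (m = 9 + (17 + 18) = 9 + 35 = 44)
m*(-7) + U(0) = 44*(-7) + 42 = -308 + 42 = -266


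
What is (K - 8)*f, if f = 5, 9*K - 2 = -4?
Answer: -370/9 ≈ -41.111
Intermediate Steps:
K = -2/9 (K = 2/9 + (⅑)*(-4) = 2/9 - 4/9 = -2/9 ≈ -0.22222)
(K - 8)*f = (-2/9 - 8)*5 = -74/9*5 = -370/9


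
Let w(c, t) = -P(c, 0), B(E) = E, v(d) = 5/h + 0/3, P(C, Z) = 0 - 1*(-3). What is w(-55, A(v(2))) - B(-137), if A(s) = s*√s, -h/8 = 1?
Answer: 134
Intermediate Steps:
h = -8 (h = -8*1 = -8)
P(C, Z) = 3 (P(C, Z) = 0 + 3 = 3)
v(d) = -5/8 (v(d) = 5/(-8) + 0/3 = 5*(-⅛) + 0*(⅓) = -5/8 + 0 = -5/8)
A(s) = s^(3/2)
w(c, t) = -3 (w(c, t) = -1*3 = -3)
w(-55, A(v(2))) - B(-137) = -3 - 1*(-137) = -3 + 137 = 134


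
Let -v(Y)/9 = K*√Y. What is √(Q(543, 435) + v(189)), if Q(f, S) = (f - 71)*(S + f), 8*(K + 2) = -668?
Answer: √(1846464 + 9234*√21)/2 ≈ 687.16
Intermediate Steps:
K = -171/2 (K = -2 + (⅛)*(-668) = -2 - 167/2 = -171/2 ≈ -85.500)
v(Y) = 1539*√Y/2 (v(Y) = -(-1539)*√Y/2 = 1539*√Y/2)
Q(f, S) = (-71 + f)*(S + f)
√(Q(543, 435) + v(189)) = √((543² - 71*435 - 71*543 + 435*543) + 1539*√189/2) = √((294849 - 30885 - 38553 + 236205) + 1539*(3*√21)/2) = √(461616 + 4617*√21/2)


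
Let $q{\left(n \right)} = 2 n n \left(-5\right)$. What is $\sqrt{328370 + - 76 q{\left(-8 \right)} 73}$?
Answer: $9 \sqrt{47890} \approx 1969.5$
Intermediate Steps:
$q{\left(n \right)} = - 10 n^{2}$ ($q{\left(n \right)} = 2 n \left(- 5 n\right) = - 10 n^{2}$)
$\sqrt{328370 + - 76 q{\left(-8 \right)} 73} = \sqrt{328370 + - 76 \left(- 10 \left(-8\right)^{2}\right) 73} = \sqrt{328370 + - 76 \left(\left(-10\right) 64\right) 73} = \sqrt{328370 + \left(-76\right) \left(-640\right) 73} = \sqrt{328370 + 48640 \cdot 73} = \sqrt{328370 + 3550720} = \sqrt{3879090} = 9 \sqrt{47890}$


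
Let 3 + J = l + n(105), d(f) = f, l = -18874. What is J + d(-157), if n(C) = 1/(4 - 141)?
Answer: -2607659/137 ≈ -19034.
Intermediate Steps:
n(C) = -1/137 (n(C) = 1/(-137) = -1/137)
J = -2586150/137 (J = -3 + (-18874 - 1/137) = -3 - 2585739/137 = -2586150/137 ≈ -18877.)
J + d(-157) = -2586150/137 - 157 = -2607659/137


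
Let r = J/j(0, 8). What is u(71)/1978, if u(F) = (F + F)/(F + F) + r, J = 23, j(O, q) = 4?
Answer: 27/7912 ≈ 0.0034125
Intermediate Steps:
r = 23/4 ≈ 5.7500
u(F) = 27/4 (u(F) = (F + F)/(F + F) + 23/4 = (2*F)/((2*F)) + 23/4 = (2*F)*(1/(2*F)) + 23/4 = 1 + 23/4 = 27/4)
u(71)/1978 = (27/4)/1978 = (27/4)*(1/1978) = 27/7912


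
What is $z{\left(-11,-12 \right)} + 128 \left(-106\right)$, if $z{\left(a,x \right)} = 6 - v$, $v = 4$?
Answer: $-13566$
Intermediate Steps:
$z{\left(a,x \right)} = 2$ ($z{\left(a,x \right)} = 6 - 4 = 2$)
$z{\left(-11,-12 \right)} + 128 \left(-106\right) = 2 + 128 \left(-106\right) = 2 - 13568 = -13566$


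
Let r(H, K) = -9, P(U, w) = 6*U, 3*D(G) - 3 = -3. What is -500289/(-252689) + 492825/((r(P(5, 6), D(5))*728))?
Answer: -40417854299/551872776 ≈ -73.238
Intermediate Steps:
D(G) = 0 (D(G) = 1 + (1/3)*(-3) = 1 - 1 = 0)
-500289/(-252689) + 492825/((r(P(5, 6), D(5))*728)) = -500289/(-252689) + 492825/((-9*728)) = -500289*(-1/252689) + 492825/(-6552) = 500289/252689 + 492825*(-1/6552) = 500289/252689 - 164275/2184 = -40417854299/551872776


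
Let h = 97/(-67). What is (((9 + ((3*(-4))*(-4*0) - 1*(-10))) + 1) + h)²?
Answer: 1545049/4489 ≈ 344.19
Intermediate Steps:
h = -97/67 (h = 97*(-1/67) = -97/67 ≈ -1.4478)
(((9 + ((3*(-4))*(-4*0) - 1*(-10))) + 1) + h)² = (((9 + ((3*(-4))*(-4*0) - 1*(-10))) + 1) - 97/67)² = (((9 + (-12*0 + 10)) + 1) - 97/67)² = (((9 + (0 + 10)) + 1) - 97/67)² = (((9 + 10) + 1) - 97/67)² = ((19 + 1) - 97/67)² = (20 - 97/67)² = (1243/67)² = 1545049/4489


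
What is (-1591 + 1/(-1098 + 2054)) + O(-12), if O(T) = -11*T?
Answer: -1394803/956 ≈ -1459.0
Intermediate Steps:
(-1591 + 1/(-1098 + 2054)) + O(-12) = (-1591 + 1/(-1098 + 2054)) - 11*(-12) = (-1591 + 1/956) + 132 = -1520995/956 + 132 = -1394803/956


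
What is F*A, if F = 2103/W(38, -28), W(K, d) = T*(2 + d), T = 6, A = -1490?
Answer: 522245/26 ≈ 20086.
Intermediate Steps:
W(K, d) = 12 + 6*d (W(K, d) = 6*(2 + d) = 12 + 6*d)
F = -701/52 (F = 2103/(12 + 6*(-28)) = 2103/(12 - 168) = 2103/(-156) = 2103*(-1/156) = -701/52 ≈ -13.481)
F*A = -701/52*(-1490) = 522245/26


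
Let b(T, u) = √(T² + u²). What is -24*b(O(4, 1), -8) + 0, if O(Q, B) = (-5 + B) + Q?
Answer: -192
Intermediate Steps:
O(Q, B) = -5 + B + Q
-24*b(O(4, 1), -8) + 0 = -24*√((-5 + 1 + 4)² + (-8)²) + 0 = -24*√(0² + 64) + 0 = -24*√(0 + 64) + 0 = -24*√64 + 0 = -24*8 + 0 = -192 + 0 = -192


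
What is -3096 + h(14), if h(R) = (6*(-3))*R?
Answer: -3348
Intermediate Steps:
h(R) = -18*R
-3096 + h(14) = -3096 - 18*14 = -3096 - 252 = -3348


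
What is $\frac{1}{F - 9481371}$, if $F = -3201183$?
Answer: $- \frac{1}{12682554} \approx -7.8848 \cdot 10^{-8}$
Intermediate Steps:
$\frac{1}{F - 9481371} = \frac{1}{-3201183 - 9481371} = \frac{1}{-12682554} = - \frac{1}{12682554}$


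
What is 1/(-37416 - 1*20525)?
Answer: -1/57941 ≈ -1.7259e-5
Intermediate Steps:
1/(-37416 - 1*20525) = 1/(-37416 - 20525) = 1/(-57941) = -1/57941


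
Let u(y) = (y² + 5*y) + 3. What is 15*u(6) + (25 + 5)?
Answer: 1065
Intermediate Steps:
u(y) = 3 + y² + 5*y
15*u(6) + (25 + 5) = 15*(3 + 6² + 5*6) + (25 + 5) = 15*(3 + 36 + 30) + 30 = 15*69 + 30 = 1035 + 30 = 1065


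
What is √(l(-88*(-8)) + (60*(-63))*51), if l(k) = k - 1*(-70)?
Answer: 3*I*√21334 ≈ 438.19*I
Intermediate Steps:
l(k) = 70 + k (l(k) = k + 70 = 70 + k)
√(l(-88*(-8)) + (60*(-63))*51) = √((70 - 88*(-8)) + (60*(-63))*51) = √((70 + 704) - 3780*51) = √(774 - 192780) = √(-192006) = 3*I*√21334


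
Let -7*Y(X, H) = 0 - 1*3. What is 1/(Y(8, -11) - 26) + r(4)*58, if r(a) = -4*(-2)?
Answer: 83049/179 ≈ 463.96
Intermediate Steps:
Y(X, H) = 3/7 (Y(X, H) = -(0 - 1*3)/7 = -(0 - 3)/7 = -1/7*(-3) = 3/7)
r(a) = 8
1/(Y(8, -11) - 26) + r(4)*58 = 1/(3/7 - 26) + 8*58 = 1/(-179/7) + 464 = -7/179 + 464 = 83049/179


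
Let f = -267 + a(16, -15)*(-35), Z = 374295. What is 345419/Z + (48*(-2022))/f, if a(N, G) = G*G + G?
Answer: 12986210681/950335005 ≈ 13.665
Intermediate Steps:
a(N, G) = G + G² (a(N, G) = G² + G = G + G²)
f = -7617 (f = -267 - 15*(1 - 15)*(-35) = -267 - 15*(-14)*(-35) = -267 + 210*(-35) = -267 - 7350 = -7617)
345419/Z + (48*(-2022))/f = 345419/374295 + (48*(-2022))/(-7617) = 345419*(1/374295) - 97056*(-1/7617) = 345419/374295 + 32352/2539 = 12986210681/950335005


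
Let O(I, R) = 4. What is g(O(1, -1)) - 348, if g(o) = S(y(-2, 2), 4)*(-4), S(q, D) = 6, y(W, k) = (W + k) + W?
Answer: -372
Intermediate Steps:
y(W, k) = k + 2*W
g(o) = -24 (g(o) = 6*(-4) = -24)
g(O(1, -1)) - 348 = -24 - 348 = -372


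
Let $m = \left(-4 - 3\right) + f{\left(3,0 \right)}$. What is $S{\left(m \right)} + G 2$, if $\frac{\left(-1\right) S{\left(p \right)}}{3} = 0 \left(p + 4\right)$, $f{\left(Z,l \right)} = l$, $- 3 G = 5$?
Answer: $- \frac{10}{3} \approx -3.3333$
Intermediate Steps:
$G = - \frac{5}{3}$ ($G = \left(- \frac{1}{3}\right) 5 = - \frac{5}{3} \approx -1.6667$)
$m = -7$ ($m = \left(-4 - 3\right) + 0 = -7 + 0 = -7$)
$S{\left(p \right)} = 0$ ($S{\left(p \right)} = - 3 \cdot 0 \left(p + 4\right) = - 3 \cdot 0 \left(4 + p\right) = \left(-3\right) 0 = 0$)
$S{\left(m \right)} + G 2 = 0 - \frac{10}{3} = - \frac{10}{3}$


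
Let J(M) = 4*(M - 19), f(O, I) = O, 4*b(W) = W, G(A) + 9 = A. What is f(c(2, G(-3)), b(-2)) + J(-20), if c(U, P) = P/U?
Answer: -162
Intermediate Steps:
G(A) = -9 + A
b(W) = W/4
J(M) = -76 + 4*M (J(M) = 4*(-19 + M) = -76 + 4*M)
f(c(2, G(-3)), b(-2)) + J(-20) = (-9 - 3)/2 + (-76 + 4*(-20)) = -12*½ + (-76 - 80) = -6 - 156 = -162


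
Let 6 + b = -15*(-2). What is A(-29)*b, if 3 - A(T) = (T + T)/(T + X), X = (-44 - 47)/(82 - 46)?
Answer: 31608/1135 ≈ 27.848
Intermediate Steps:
X = -91/36 ≈ -2.5278
A(T) = 3 - 2*T/(-91/36 + T) (A(T) = 3 - (T + T)/(T - 91/36) = 3 - 2*T/(-91/36 + T))
b = 24 (b = -6 - 15*(-2) = -6 + 30 = 24)
A(-29)*b = (3*(-91 + 12*(-29))/(-91 + 36*(-29)))*24 = (3*(-91 - 348)/(-91 - 1044))*24 = (3*(-439)/(-1135))*24 = (3*(-1/1135)*(-439))*24 = (1317/1135)*24 = 31608/1135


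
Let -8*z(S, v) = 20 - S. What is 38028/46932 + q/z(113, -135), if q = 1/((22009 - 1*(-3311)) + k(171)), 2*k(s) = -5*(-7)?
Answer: 14934846551/18431663025 ≈ 0.81028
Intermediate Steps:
k(s) = 35/2 (k(s) = (-5*(-7))/2 = (1/2)*35 = 35/2)
z(S, v) = -5/2 + S/8 (z(S, v) = -(20 - S)/8 = -5/2 + S/8)
q = 2/50675 (q = 1/((22009 - 1*(-3311)) + 35/2) = 1/((22009 + 3311) + 35/2) = 1/(25320 + 35/2) = 1/(50675/2) = 2/50675 ≈ 3.9467e-5)
38028/46932 + q/z(113, -135) = 38028/46932 + 2/(50675*(-5/2 + (1/8)*113)) = 38028*(1/46932) + 2/(50675*(-5/2 + 113/8)) = 3169/3911 + 2/(50675*(93/8)) = 3169/3911 + (2/50675)*(8/93) = 3169/3911 + 16/4712775 = 14934846551/18431663025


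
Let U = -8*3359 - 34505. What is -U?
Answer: 61377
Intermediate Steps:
U = -61377 (U = -26872 - 34505 = -61377)
-U = -1*(-61377) = 61377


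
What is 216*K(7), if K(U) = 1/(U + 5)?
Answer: 18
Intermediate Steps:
K(U) = 1/(5 + U)
216*K(7) = 216/(5 + 7) = 216/12 = 216*(1/12) = 18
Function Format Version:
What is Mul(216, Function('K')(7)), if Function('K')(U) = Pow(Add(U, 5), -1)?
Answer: 18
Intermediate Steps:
Function('K')(U) = Pow(Add(5, U), -1)
Mul(216, Function('K')(7)) = Mul(216, Pow(Add(5, 7), -1)) = Mul(216, Pow(12, -1)) = Mul(216, Rational(1, 12)) = 18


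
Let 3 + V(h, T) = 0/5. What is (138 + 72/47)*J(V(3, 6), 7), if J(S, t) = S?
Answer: -19674/47 ≈ -418.60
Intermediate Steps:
V(h, T) = -3 (V(h, T) = -3 + 0/5 = -3 + 0*(⅕) = -3 + 0 = -3)
(138 + 72/47)*J(V(3, 6), 7) = (138 + 72/47)*(-3) = (6558/47)*(-3) = -19674/47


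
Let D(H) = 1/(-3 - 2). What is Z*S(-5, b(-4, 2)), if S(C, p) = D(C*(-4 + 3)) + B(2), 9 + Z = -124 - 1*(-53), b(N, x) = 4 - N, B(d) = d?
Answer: -144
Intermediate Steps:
D(H) = -1/5 (D(H) = 1/(-5) = -1/5)
Z = -80 (Z = -9 + (-124 - 1*(-53)) = -9 + (-124 + 53) = -9 - 71 = -80)
S(C, p) = 9/5 (S(C, p) = -1/5 + 2 = 9/5)
Z*S(-5, b(-4, 2)) = -80*9/5 = -144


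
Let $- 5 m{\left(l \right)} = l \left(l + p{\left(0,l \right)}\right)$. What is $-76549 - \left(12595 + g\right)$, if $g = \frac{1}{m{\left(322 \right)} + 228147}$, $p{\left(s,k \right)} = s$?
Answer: $- \frac{92446874349}{1037051} \approx -89144.0$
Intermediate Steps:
$m{\left(l \right)} = - \frac{l^{2}}{5}$ ($m{\left(l \right)} = - \frac{l \left(l + 0\right)}{5} = - \frac{l l}{5} = - \frac{l^{2}}{5}$)
$g = \frac{5}{1037051}$ ($g = \frac{1}{- \frac{322^{2}}{5} + 228147} = \frac{1}{\left(- \frac{1}{5}\right) 103684 + 228147} = \frac{1}{- \frac{103684}{5} + 228147} = \frac{1}{\frac{1037051}{5}} = \frac{5}{1037051} \approx 4.8214 \cdot 10^{-6}$)
$-76549 - \left(12595 + g\right) = -76549 + \left(2519 \left(-5\right) - \frac{5}{1037051}\right) = -76549 - \frac{13061657350}{1037051} = - \frac{92446874349}{1037051}$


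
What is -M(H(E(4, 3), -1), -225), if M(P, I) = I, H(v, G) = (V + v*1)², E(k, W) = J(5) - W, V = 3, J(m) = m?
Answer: 225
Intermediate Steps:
E(k, W) = 5 - W
H(v, G) = (3 + v)² (H(v, G) = (3 + v*1)² = (3 + v)²)
-M(H(E(4, 3), -1), -225) = -1*(-225) = 225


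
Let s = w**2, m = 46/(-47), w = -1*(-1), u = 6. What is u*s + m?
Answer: 236/47 ≈ 5.0213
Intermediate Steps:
w = 1
m = -46/47 (m = 46*(-1/47) = -46/47 ≈ -0.97872)
s = 1 (s = 1**2 = 1)
u*s + m = 6*1 - 46/47 = 6 - 46/47 = 236/47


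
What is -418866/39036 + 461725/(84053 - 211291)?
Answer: -2971648717/206952607 ≈ -14.359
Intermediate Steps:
-418866/39036 + 461725/(84053 - 211291) = -418866*1/39036 + 461725/(-127238) = -69811/6506 + 461725*(-1/127238) = -69811/6506 - 461725/127238 = -2971648717/206952607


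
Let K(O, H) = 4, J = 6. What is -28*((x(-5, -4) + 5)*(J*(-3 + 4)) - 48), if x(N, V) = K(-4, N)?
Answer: -168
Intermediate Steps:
x(N, V) = 4
-28*((x(-5, -4) + 5)*(J*(-3 + 4)) - 48) = -28*((4 + 5)*(6*(-3 + 4)) - 48) = -28*(9*(6*1) - 48) = -28*(9*6 - 48) = -28*(54 - 48) = -28*6 = -168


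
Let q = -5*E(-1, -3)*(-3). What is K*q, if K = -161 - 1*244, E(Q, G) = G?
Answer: 18225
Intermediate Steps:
q = -45 (q = -5*(-3)*(-3) = 15*(-3) = -45)
K = -405 (K = -161 - 244 = -405)
K*q = -405*(-45) = 18225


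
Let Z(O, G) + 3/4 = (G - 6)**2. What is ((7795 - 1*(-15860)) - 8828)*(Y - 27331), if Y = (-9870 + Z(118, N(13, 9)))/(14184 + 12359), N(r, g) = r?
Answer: -43025377349113/106172 ≈ -4.0524e+8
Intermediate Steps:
Z(O, G) = -3/4 + (-6 + G)**2 (Z(O, G) = -3/4 + (G - 6)**2 = -3/4 + (-6 + G)**2)
Y = -39287/106172 (Y = (-9870 + (-3/4 + (-6 + 13)**2))/(14184 + 12359) = (-9870 + (-3/4 + 7**2))/26543 = (-9870 + (-3/4 + 49))*(1/26543) = (-9870 + 193/4)*(1/26543) = -39287/4*1/26543 = -39287/106172 ≈ -0.37003)
((7795 - 1*(-15860)) - 8828)*(Y - 27331) = ((7795 - 1*(-15860)) - 8828)*(-39287/106172 - 27331) = ((7795 + 15860) - 8828)*(-2901826219/106172) = (23655 - 8828)*(-2901826219/106172) = 14827*(-2901826219/106172) = -43025377349113/106172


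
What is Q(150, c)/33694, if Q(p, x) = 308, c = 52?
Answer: 154/16847 ≈ 0.0091411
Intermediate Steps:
Q(150, c)/33694 = 308/33694 = 308*(1/33694) = 154/16847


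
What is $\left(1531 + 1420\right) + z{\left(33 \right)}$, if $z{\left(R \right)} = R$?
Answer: $2984$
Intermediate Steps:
$\left(1531 + 1420\right) + z{\left(33 \right)} = \left(1531 + 1420\right) + 33 = 2951 + 33 = 2984$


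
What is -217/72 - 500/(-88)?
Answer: 2113/792 ≈ 2.6679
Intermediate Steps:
-217/72 - 500/(-88) = -217*1/72 - 500*(-1/88) = -217/72 + 125/22 = 2113/792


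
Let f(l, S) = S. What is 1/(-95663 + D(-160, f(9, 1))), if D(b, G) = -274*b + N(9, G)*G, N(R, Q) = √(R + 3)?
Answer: -51823/2685623317 - 2*√3/2685623317 ≈ -1.9298e-5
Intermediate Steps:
N(R, Q) = √(3 + R)
D(b, G) = -274*b + 2*G*√3 (D(b, G) = -274*b + √(3 + 9)*G = -274*b + √12*G = -274*b + (2*√3)*G = -274*b + 2*G*√3)
1/(-95663 + D(-160, f(9, 1))) = 1/(-95663 + (-274*(-160) + 2*1*√3)) = 1/(-95663 + (43840 + 2*√3)) = 1/(-51823 + 2*√3)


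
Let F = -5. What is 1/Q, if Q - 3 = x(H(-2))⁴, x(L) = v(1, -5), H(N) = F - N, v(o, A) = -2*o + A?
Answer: 1/2404 ≈ 0.00041597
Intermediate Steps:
v(o, A) = A - 2*o
H(N) = -5 - N
x(L) = -7 (x(L) = -5 - 2*1 = -5 - 2 = -7)
Q = 2404 (Q = 3 + (-7)⁴ = 3 + 2401 = 2404)
1/Q = 1/2404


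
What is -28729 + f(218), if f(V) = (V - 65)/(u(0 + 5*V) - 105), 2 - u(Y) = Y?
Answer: -34273850/1193 ≈ -28729.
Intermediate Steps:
u(Y) = 2 - Y
f(V) = (-65 + V)/(-103 - 5*V) (f(V) = (V - 65)/((2 - (0 + 5*V)) - 105) = (-65 + V)/((2 - 5*V) - 105) = (-65 + V)/(-103 - 5*V))
-28729 + f(218) = -28729 + (65 - 1*218)/(103 + 5*218) = -28729 + (65 - 218)/(103 + 1090) = -28729 - 153/1193 = -34273850/1193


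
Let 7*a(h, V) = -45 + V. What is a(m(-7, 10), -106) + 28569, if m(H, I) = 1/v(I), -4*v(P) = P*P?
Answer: 199832/7 ≈ 28547.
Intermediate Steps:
v(P) = -P²/4 (v(P) = -P*P/4 = -P²/4)
m(H, I) = -4/I² (m(H, I) = 1/(-I²/4) = -4/I²)
a(h, V) = -45/7 + V/7 (a(h, V) = (-45 + V)/7 = -45/7 + V/7)
a(m(-7, 10), -106) + 28569 = (-45/7 + (⅐)*(-106)) + 28569 = (-45/7 - 106/7) + 28569 = -151/7 + 28569 = 199832/7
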